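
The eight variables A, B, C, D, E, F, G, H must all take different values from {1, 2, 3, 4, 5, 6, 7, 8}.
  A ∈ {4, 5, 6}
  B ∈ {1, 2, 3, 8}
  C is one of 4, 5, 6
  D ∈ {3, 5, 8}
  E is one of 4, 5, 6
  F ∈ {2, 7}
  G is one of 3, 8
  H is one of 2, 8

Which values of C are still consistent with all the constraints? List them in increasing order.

4, 5, 6

The 8 variables draw from only 8 values {1, 2, 3, 4, 5, 6, 7, 8}, so each is used; only B can be 1, hence B = 1.
The 7 still-open variables draw from only 7 values {2, 3, 4, 5, 6, 7, 8}, so each is used; only F can be 7, hence F = 7.
The 6 still-open variables draw from only 6 values {2, 3, 4, 5, 6, 8}, so each is used; only H can be 2, hence H = 2.
A, C, E share exactly the 3 values {4, 5, 6}; by pigeonhole those values go to them, so strike 4, 5, 6 from D.
No further eliminations apply; C can still be any of 4, 5, 6.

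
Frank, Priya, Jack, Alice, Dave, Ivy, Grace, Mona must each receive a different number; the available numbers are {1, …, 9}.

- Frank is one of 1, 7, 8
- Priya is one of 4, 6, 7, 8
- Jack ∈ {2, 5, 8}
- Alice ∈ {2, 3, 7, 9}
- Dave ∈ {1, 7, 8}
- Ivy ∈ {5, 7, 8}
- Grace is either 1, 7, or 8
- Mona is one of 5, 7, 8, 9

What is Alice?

3

Frank, Dave, Grace share exactly the 3 values {1, 7, 8}; by pigeonhole those values go to them, so strike 1, 7, 8 from Priya, Jack, Alice, Ivy, Mona.
That leaves Ivy = 5. So Jack, Mona can't be 5.
Mona's domain is down to {9}, so Mona = 9. Strike 9 from Alice.
Jack's domain is down to {2}, so Jack = 2. Strike 2 from Alice.
So Alice = 3.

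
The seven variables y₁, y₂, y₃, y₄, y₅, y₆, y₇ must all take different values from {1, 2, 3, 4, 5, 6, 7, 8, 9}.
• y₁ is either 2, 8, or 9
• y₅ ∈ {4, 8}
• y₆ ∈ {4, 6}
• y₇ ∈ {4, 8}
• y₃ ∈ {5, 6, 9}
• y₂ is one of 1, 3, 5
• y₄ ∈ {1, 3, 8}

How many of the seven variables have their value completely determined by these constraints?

y₅ and y₇ share exactly the 2 values {4, 8}; by pigeonhole those values go to them, so strike 4, 8 from y₁, y₄, y₆.
y₆'s domain is down to {6}, so y₆ = 6. Eliminate 6 elsewhere: y₃.
Determined: y₆=6. The other variables each still have more than one consistent value. That makes 1.

1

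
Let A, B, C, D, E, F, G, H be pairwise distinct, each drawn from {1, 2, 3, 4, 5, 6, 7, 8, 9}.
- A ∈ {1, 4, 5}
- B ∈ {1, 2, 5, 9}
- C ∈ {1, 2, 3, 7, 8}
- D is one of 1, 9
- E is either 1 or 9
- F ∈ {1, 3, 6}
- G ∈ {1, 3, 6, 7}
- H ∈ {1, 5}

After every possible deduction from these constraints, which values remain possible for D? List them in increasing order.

D and E between them cover only {1, 9} — a naked pair. Remove those values from A, B, C, F, G, H.
H must be 5 (only option left). Remove 5 from A, B.
A must be 4 (only option left).
B's domain is down to {2}, so B = 2. Eliminate 2 elsewhere: C.
No further eliminations apply; D can still be any of 1, 9.

1, 9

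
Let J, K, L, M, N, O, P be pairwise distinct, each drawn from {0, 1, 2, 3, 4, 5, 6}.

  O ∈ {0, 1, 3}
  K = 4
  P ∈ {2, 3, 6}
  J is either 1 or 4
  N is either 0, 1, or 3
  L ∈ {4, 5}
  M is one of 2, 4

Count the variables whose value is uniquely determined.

K's domain is down to {4}, so K = 4. Eliminate 4 elsewhere: J, L, M.
L's domain is down to {5}, so L = 5.
M has just one choice, so M = 2. Strike 2 from P.
J must be 1 (only option left). Strike 1 from N, O.
The 3 still-open variables together cover exactly {0, 3, 6} — 3 values for 3 variables — and 6 appears only in P's list, so P = 6.
Determined: J=1, K=4, L=5, M=2, P=6. The other variables each still have more than one consistent value. That makes 5.

5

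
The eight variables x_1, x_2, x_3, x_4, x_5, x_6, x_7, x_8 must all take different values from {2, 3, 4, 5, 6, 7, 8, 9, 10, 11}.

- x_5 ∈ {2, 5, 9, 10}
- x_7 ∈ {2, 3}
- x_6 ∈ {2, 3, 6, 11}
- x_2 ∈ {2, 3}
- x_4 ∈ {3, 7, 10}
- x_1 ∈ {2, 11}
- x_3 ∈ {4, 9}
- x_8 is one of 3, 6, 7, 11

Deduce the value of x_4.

10

The 2 variables x_2 and x_7 are confined to {2, 3}, which locks those values in; drop them from x_1, x_4, x_5, x_6, x_8.
x_1 has just one choice, so x_1 = 11. So x_6, x_8 can't be 11.
x_6 must be 6 (only option left). Eliminate 6 elsewhere: x_8.
That leaves x_8 = 7. So x_4 can't be 7.
So x_4 = 10.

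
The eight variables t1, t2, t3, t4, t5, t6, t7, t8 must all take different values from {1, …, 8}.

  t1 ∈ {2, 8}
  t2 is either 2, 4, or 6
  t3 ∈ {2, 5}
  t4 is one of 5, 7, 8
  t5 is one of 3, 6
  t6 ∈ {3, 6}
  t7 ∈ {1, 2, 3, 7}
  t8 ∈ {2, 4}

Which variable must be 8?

Among the 8 variables, 1 fits only t7 (and all 8 values in {1, 2, 3, 4, 5, 6, 7, 8} must be used), so t7 = 1.
The 7 still-open variables draw from only 7 values {2, 3, 4, 5, 6, 7, 8}, so each is used; only t4 can be 7, hence t4 = 7.
Among the 6 still-open variables, 5 fits only t3 (and all 6 values in {2, 3, 4, 5, 6, 8} must be used), so t3 = 5.
The 5 still-open variables together cover exactly {2, 3, 4, 6, 8} — 5 values for 5 variables — and 8 appears only in t1's list, so t1 = 8.

t1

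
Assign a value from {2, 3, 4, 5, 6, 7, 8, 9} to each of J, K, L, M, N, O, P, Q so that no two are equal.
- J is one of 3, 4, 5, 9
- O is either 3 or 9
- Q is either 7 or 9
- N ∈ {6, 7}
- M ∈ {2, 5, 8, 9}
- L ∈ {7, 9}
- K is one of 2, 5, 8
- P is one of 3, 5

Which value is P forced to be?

5

The 8 variables together cover exactly {2, 3, 4, 5, 6, 7, 8, 9} — 8 values for 8 variables — and 4 appears only in J's list, so J = 4.
Among the 7 still-open variables, 6 fits only N (and all 7 values in {2, 3, 5, 6, 7, 8, 9} must be used), so N = 6.
L and Q share exactly the 2 values {7, 9}; by pigeonhole those values go to them, so strike 7, 9 from M, O.
O must be 3 (only option left). Strike 3 from P.
So P = 5.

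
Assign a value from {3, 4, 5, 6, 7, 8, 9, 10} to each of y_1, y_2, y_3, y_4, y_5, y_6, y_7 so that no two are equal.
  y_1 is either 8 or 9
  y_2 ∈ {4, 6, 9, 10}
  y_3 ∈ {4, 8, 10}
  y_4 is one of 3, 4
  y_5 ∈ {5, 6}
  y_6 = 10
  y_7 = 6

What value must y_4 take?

3

y_6 has just one choice, so y_6 = 10. So y_2, y_3 can't be 10.
y_7's domain is down to {6}, so y_7 = 6. Eliminate 6 elsewhere: y_2, y_5.
y_5 has just one choice, so y_5 = 5.
The 4 still-open variables draw from only 4 values {3, 4, 8, 9}, so each is used; only y_4 can be 3, hence y_4 = 3.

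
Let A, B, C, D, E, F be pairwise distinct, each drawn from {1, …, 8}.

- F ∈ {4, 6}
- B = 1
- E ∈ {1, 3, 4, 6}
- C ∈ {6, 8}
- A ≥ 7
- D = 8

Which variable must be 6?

B has just one choice, so B = 1. Remove 1 from E.
D has just one choice, so D = 8. Strike 8 from A, C.
So 6 goes to C.

C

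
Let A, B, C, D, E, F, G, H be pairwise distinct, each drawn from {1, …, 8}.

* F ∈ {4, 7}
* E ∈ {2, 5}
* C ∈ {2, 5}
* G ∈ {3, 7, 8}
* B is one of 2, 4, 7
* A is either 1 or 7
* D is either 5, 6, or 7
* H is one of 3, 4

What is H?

3

The 8 variables together cover exactly {1, 2, 3, 4, 5, 6, 7, 8} — 8 values for 8 variables — and 1 appears only in A's list, so A = 1.
The 7 still-open variables draw from only 7 values {2, 3, 4, 5, 6, 7, 8}, so each is used; only D can be 6, hence D = 6.
Among the 6 still-open variables, 8 fits only G (and all 6 values in {2, 3, 4, 5, 7, 8} must be used), so G = 8.
Among the 5 still-open variables, 3 fits only H (and all 5 values in {2, 3, 4, 5, 7} must be used), so H = 3.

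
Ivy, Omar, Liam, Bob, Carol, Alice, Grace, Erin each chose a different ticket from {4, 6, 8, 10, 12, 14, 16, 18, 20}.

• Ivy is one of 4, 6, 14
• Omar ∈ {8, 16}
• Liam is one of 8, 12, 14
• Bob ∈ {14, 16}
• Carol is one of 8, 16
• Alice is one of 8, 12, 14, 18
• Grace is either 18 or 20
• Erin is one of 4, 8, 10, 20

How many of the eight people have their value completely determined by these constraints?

The 2 variables Omar and Carol are confined to {8, 16}, which locks those values in; drop them from Liam, Bob, Alice, Erin.
Bob's domain is down to {14}, so Bob = 14. Remove 14 from Ivy, Liam, Alice.
Liam must be 12 (only option left). Remove 12 from Alice.
Alice's domain is down to {18}, so Alice = 18. So Grace can't be 18.
Grace must be 20 (only option left). Strike 20 from Erin.
Determined: Liam=12, Bob=14, Alice=18, Grace=20. The other people each still have more than one consistent value. That makes 4.

4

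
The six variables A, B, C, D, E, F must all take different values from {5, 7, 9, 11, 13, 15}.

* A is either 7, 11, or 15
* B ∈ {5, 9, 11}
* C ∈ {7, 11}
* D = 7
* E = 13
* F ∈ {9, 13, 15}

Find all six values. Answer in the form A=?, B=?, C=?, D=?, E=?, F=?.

D's domain is down to {7}, so D = 7. Strike 7 from A, C.
E must be 13 (only option left). Remove 13 from F.
C must be 11 (only option left). Eliminate 11 elsewhere: A, B.
A has just one choice, so A = 15. Remove 15 from F.
F's domain is down to {9}, so F = 9. Eliminate 9 elsewhere: B.
That leaves B = 5.

A=15, B=5, C=11, D=7, E=13, F=9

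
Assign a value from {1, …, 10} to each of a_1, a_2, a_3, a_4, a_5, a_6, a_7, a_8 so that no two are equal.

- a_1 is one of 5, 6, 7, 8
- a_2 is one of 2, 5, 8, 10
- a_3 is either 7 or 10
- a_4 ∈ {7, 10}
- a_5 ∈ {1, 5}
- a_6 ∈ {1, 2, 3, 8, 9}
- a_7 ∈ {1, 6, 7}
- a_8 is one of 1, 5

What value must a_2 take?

a_3 and a_4 share exactly the 2 values {7, 10}; by pigeonhole those values go to them, so strike 7, 10 from a_1, a_2, a_7.
a_5 and a_8 share exactly the 2 values {1, 5}; by pigeonhole those values go to them, so strike 1, 5 from a_1, a_2, a_6, a_7.
a_7's domain is down to {6}, so a_7 = 6. Remove 6 from a_1.
a_1's domain is down to {8}, so a_1 = 8. Eliminate 8 elsewhere: a_2, a_6.
So a_2 = 2.

2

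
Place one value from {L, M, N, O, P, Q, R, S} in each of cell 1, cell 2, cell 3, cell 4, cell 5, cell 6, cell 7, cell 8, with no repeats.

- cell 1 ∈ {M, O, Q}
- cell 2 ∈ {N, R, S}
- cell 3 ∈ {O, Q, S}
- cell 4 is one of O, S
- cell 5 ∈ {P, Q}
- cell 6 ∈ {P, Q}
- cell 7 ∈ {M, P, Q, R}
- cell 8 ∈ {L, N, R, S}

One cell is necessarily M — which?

The 8 variables draw from only 8 values {L, M, N, O, P, Q, R, S}, so each is used; only cell 8 can be L, hence cell 8 = L.
The 7 still-open variables draw from only 7 values {M, N, O, P, Q, R, S}, so each is used; only cell 2 can be N, hence cell 2 = N.
The 6 still-open variables draw from only 6 values {M, O, P, Q, R, S}, so each is used; only cell 7 can be R, hence cell 7 = R.
Among the 5 still-open variables, M fits only cell 1 (and all 5 values in {M, O, P, Q, S} must be used), so cell 1 = M.

cell 1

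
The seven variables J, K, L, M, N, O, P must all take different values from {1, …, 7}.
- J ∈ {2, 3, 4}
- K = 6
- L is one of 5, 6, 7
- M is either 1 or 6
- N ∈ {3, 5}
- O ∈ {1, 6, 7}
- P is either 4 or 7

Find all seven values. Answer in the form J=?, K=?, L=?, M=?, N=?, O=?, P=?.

J=2, K=6, L=5, M=1, N=3, O=7, P=4

K's domain is down to {6}, so K = 6. Strike 6 from L, M, O.
M must be 1 (only option left). Remove 1 from O.
O's domain is down to {7}, so O = 7. Eliminate 7 elsewhere: L, P.
P has just one choice, so P = 4. So J can't be 4.
L must be 5 (only option left). Remove 5 from N.
That leaves N = 3. Strike 3 from J.
J must be 2 (only option left).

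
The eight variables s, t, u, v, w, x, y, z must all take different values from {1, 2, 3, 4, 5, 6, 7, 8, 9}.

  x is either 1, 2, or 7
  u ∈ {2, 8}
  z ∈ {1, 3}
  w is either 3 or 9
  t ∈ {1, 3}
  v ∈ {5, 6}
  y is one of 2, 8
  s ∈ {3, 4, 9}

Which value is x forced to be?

7

t and z share exactly the 2 values {1, 3}; by pigeonhole those values go to them, so strike 1, 3 from s, w, x.
That leaves w = 9. Remove 9 from s.
s's domain is down to {4}, so s = 4.
u and y between them cover only {2, 8} — a naked pair. Remove those values from x.
So x = 7.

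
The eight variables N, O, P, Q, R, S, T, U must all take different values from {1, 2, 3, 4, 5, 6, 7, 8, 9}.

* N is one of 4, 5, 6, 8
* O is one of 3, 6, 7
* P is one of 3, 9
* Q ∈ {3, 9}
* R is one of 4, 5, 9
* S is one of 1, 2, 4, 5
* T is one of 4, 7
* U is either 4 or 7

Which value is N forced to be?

P and Q between them cover only {3, 9} — a naked pair. Remove those values from O, R.
T and U share exactly the 2 values {4, 7}; by pigeonhole those values go to them, so strike 4, 7 from N, O, R, S.
O must be 6 (only option left). Eliminate 6 elsewhere: N.
That leaves R = 5. So N, S can't be 5.
So N = 8.

8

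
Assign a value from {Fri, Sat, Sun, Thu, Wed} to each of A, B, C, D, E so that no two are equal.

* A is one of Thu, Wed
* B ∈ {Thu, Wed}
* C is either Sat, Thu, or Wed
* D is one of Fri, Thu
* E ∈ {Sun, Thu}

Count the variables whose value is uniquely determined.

The 5 variables draw from only 5 values {Fri, Sat, Sun, Thu, Wed}, so each is used; only D can be Fri, hence D = Fri.
The 4 still-open variables draw from only 4 values {Sat, Sun, Thu, Wed}, so each is used; only C can be Sat, hence C = Sat.
Among the 3 still-open variables, Sun fits only E (and all 3 values in {Sun, Thu, Wed} must be used), so E = Sun.
Determined: C=Sat, D=Fri, E=Sun. The other variables each still have more than one consistent value. That makes 3.

3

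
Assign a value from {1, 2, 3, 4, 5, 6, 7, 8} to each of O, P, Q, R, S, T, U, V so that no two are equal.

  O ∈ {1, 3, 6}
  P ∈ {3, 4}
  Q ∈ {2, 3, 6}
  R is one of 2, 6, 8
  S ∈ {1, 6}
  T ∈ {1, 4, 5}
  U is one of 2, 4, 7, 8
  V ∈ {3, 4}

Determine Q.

2

The 8 variables draw from only 8 values {1, 2, 3, 4, 5, 6, 7, 8}, so each is used; only T can be 5, hence T = 5.
The 7 still-open variables draw from only 7 values {1, 2, 3, 4, 6, 7, 8}, so each is used; only U can be 7, hence U = 7.
The 6 still-open variables draw from only 6 values {1, 2, 3, 4, 6, 8}, so each is used; only R can be 8, hence R = 8.
Among the 5 still-open variables, 2 fits only Q (and all 5 values in {1, 2, 3, 4, 6} must be used), so Q = 2.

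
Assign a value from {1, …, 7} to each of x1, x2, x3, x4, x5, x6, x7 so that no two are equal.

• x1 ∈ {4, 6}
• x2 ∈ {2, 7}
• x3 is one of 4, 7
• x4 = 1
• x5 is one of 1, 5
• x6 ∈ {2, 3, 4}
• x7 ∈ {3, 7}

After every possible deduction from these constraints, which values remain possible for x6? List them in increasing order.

x4 has just one choice, so x4 = 1. Strike 1 from x5.
x5 has just one choice, so x5 = 5.
The 5 still-open variables together cover exactly {2, 3, 4, 6, 7} — 5 values for 5 variables — and 6 appears only in x1's list, so x1 = 6.
No further eliminations apply; x6 can still be any of 2, 3, 4.

2, 3, 4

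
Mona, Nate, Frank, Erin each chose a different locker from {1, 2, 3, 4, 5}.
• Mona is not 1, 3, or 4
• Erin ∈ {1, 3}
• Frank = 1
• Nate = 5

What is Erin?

Nate has just one choice, so Nate = 5. Eliminate 5 elsewhere: Mona.
Frank must be 1 (only option left). So Erin can't be 1.
So Erin = 3.

3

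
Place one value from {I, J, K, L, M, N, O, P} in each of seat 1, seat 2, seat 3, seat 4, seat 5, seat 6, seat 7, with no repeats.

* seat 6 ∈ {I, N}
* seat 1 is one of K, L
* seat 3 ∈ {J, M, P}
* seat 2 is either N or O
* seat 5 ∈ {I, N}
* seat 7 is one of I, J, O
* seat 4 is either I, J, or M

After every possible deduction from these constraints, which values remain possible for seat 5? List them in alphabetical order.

seat 5 and seat 6 share exactly the 2 values {I, N}; by pigeonhole those values go to them, so strike I, N from seat 2, seat 4, seat 7.
seat 2 must be O (only option left). Strike O from seat 7.
That leaves seat 7 = J. Eliminate J elsewhere: seat 3, seat 4.
seat 4 must be M (only option left). Eliminate M elsewhere: seat 3.
seat 3's domain is down to {P}, so seat 3 = P.
No further eliminations apply; seat 5 can still be any of I, N.

I, N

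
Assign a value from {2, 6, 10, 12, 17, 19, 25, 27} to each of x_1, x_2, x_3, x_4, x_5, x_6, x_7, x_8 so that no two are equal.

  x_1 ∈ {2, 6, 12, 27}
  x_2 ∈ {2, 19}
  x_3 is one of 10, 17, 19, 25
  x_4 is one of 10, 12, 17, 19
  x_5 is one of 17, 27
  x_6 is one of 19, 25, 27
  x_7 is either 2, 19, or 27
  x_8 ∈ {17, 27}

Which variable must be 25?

x_6

Among the 8 variables, 6 fits only x_1 (and all 8 values in {2, 6, 10, 12, 17, 19, 25, 27} must be used), so x_1 = 6.
The 7 still-open variables together cover exactly {2, 10, 12, 17, 19, 25, 27} — 7 values for 7 variables — and 12 appears only in x_4's list, so x_4 = 12.
The 6 still-open variables together cover exactly {2, 10, 17, 19, 25, 27} — 6 values for 6 variables — and 10 appears only in x_3's list, so x_3 = 10.
Among the 5 still-open variables, 25 fits only x_6 (and all 5 values in {2, 17, 19, 25, 27} must be used), so x_6 = 25.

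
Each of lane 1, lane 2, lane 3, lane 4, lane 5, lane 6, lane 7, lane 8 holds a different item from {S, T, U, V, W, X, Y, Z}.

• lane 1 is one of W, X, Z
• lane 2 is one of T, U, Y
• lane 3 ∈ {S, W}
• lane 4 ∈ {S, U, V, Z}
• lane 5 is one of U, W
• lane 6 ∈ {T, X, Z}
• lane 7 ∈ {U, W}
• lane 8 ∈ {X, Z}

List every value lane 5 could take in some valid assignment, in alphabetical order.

U, W

The 8 variables draw from only 8 values {S, T, U, V, W, X, Y, Z}, so each is used; only lane 4 can be V, hence lane 4 = V.
The 7 still-open variables together cover exactly {S, T, U, W, X, Y, Z} — 7 values for 7 variables — and S appears only in lane 3's list, so lane 3 = S.
The 6 still-open variables draw from only 6 values {T, U, W, X, Y, Z}, so each is used; only lane 2 can be Y, hence lane 2 = Y.
The 5 still-open variables together cover exactly {T, U, W, X, Z} — 5 values for 5 variables — and T appears only in lane 6's list, so lane 6 = T.
lane 5 and lane 7 between them cover only {U, W} — a naked pair. Remove those values from lane 1.
No further eliminations apply; lane 5 can still be any of U, W.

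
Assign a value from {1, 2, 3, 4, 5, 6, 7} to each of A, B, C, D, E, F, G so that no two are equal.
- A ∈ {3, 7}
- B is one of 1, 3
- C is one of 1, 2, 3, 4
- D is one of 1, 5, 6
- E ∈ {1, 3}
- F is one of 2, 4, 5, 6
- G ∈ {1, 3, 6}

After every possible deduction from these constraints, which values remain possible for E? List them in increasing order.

1, 3

Among the 7 variables, 7 fits only A (and all 7 values in {1, 2, 3, 4, 5, 6, 7} must be used), so A = 7.
B and E between them cover only {1, 3} — a naked pair. Remove those values from C, D, G.
G has just one choice, so G = 6. Remove 6 from D, F.
D has just one choice, so D = 5. Strike 5 from F.
No further eliminations apply; E can still be any of 1, 3.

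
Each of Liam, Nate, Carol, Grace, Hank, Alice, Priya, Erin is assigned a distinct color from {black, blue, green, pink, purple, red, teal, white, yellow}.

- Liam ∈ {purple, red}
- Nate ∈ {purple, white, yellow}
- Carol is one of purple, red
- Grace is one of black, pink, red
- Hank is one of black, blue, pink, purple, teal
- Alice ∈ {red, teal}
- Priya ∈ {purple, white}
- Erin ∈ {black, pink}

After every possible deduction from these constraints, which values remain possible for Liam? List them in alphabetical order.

purple, red

The 8 variables together cover exactly {black, blue, pink, purple, red, teal, white, yellow} — 8 values for 8 variables — and blue appears only in Hank's list, so Hank = blue.
The 7 still-open variables draw from only 7 values {black, pink, purple, red, teal, white, yellow}, so each is used; only Alice can be teal, hence Alice = teal.
The 6 still-open variables draw from only 6 values {black, pink, purple, red, white, yellow}, so each is used; only Nate can be yellow, hence Nate = yellow.
Among the 5 still-open variables, white fits only Priya (and all 5 values in {black, pink, purple, red, white} must be used), so Priya = white.
The 2 variables Liam and Carol are confined to {purple, red}, which locks those values in; drop them from Grace.
No further eliminations apply; Liam can still be any of purple, red.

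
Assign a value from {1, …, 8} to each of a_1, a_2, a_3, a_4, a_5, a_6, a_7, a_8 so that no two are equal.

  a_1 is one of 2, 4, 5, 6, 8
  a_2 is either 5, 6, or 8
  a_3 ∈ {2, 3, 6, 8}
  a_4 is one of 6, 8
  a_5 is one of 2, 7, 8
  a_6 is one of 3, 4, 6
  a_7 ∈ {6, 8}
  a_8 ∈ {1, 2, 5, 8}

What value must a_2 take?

5

The 8 variables together cover exactly {1, 2, 3, 4, 5, 6, 7, 8} — 8 values for 8 variables — and 1 appears only in a_8's list, so a_8 = 1.
Among the 7 still-open variables, 7 fits only a_5 (and all 7 values in {2, 3, 4, 5, 6, 7, 8} must be used), so a_5 = 7.
a_4 and a_7 share exactly the 2 values {6, 8}; by pigeonhole those values go to them, so strike 6, 8 from a_1, a_2, a_3, a_6.
So a_2 = 5.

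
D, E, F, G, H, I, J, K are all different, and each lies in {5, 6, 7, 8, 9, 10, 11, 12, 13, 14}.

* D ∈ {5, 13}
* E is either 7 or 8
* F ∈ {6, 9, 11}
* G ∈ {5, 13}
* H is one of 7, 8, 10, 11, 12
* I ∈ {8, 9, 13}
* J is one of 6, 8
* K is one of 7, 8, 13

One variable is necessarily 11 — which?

F

D and G share exactly the 2 values {5, 13}; by pigeonhole those values go to them, so strike 5, 13 from I, K.
The 2 variables E and K are confined to {7, 8}, which locks those values in; drop them from H, I, J.
That leaves I = 9. Eliminate 9 elsewhere: F.
J has just one choice, so J = 6. Eliminate 6 elsewhere: F.
So 11 goes to F.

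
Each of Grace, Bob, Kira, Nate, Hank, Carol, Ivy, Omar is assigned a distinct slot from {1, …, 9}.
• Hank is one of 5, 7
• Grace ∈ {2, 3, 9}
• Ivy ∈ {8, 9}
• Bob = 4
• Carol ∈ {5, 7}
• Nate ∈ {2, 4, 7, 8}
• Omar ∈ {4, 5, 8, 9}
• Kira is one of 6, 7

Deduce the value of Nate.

2

Bob must be 4 (only option left). Eliminate 4 elsewhere: Nate, Omar.
The 7 still-open variables together cover exactly {2, 3, 5, 6, 7, 8, 9} — 7 values for 7 variables — and 3 appears only in Grace's list, so Grace = 3.
Among the 6 still-open variables, 2 fits only Nate (and all 6 values in {2, 5, 6, 7, 8, 9} must be used), so Nate = 2.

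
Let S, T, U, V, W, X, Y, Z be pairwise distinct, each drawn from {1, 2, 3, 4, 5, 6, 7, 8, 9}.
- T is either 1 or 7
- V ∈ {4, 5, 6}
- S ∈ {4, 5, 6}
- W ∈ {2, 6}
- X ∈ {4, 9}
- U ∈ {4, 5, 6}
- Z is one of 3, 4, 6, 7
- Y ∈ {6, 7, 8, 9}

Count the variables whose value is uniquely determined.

2

S, U, V share exactly the 3 values {4, 5, 6}; by pigeonhole those values go to them, so strike 4, 5, 6 from W, X, Y, Z.
W must be 2 (only option left).
X's domain is down to {9}, so X = 9. Remove 9 from Y.
Determined: W=2, X=9. The other variables each still have more than one consistent value. That makes 2.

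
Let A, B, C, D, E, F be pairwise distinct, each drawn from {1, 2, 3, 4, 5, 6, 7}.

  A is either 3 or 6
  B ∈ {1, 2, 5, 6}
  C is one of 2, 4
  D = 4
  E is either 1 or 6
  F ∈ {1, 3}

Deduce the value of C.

D's domain is down to {4}, so D = 4. Eliminate 4 elsewhere: C.
So C = 2.

2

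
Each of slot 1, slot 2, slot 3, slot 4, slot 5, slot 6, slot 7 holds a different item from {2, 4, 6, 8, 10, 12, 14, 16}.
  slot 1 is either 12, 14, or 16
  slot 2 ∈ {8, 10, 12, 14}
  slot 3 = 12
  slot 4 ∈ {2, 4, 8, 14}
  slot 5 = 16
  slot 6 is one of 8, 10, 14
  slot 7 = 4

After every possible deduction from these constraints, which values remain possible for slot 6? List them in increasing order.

slot 3 has just one choice, so slot 3 = 12. So slot 1, slot 2 can't be 12.
slot 5 must be 16 (only option left). Strike 16 from slot 1.
slot 7 must be 4 (only option left). Remove 4 from slot 4.
slot 1 must be 14 (only option left). Eliminate 14 elsewhere: slot 2, slot 4, slot 6.
The 3 still-open variables draw from only 3 values {2, 8, 10}, so each is used; only slot 4 can be 2, hence slot 4 = 2.
No further eliminations apply; slot 6 can still be any of 8, 10.

8, 10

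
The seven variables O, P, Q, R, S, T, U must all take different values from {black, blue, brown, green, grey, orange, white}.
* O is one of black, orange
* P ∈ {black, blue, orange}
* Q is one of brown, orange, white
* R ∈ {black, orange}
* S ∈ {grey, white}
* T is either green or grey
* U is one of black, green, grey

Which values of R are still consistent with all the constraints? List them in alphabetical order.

black, orange

The 7 variables draw from only 7 values {black, blue, brown, green, grey, orange, white}, so each is used; only P can be blue, hence P = blue.
The 6 still-open variables draw from only 6 values {black, brown, green, grey, orange, white}, so each is used; only Q can be brown, hence Q = brown.
The 5 still-open variables draw from only 5 values {black, green, grey, orange, white}, so each is used; only S can be white, hence S = white.
O and R between them cover only {black, orange} — a naked pair. Remove those values from U.
No further eliminations apply; R can still be any of black, orange.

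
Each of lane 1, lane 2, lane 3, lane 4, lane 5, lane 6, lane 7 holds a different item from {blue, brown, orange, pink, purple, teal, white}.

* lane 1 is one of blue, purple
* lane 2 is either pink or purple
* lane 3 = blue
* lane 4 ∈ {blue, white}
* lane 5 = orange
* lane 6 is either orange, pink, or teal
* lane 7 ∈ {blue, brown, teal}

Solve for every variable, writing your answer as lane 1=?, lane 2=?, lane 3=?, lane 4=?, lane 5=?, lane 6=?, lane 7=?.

lane 1=purple, lane 2=pink, lane 3=blue, lane 4=white, lane 5=orange, lane 6=teal, lane 7=brown

lane 3 must be blue (only option left). Strike blue from lane 1, lane 4, lane 7.
lane 4's domain is down to {white}, so lane 4 = white.
lane 5's domain is down to {orange}, so lane 5 = orange. Eliminate orange elsewhere: lane 6.
lane 1 must be purple (only option left). Strike purple from lane 2.
lane 2's domain is down to {pink}, so lane 2 = pink. Eliminate pink elsewhere: lane 6.
lane 6 has just one choice, so lane 6 = teal. Eliminate teal elsewhere: lane 7.
That leaves lane 7 = brown.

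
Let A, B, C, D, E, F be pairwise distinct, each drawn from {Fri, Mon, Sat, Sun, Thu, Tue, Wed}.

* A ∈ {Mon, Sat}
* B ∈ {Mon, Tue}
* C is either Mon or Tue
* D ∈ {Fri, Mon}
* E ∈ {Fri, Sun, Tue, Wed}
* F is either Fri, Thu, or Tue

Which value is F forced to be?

The 2 variables B and C are confined to {Mon, Tue}, which locks those values in; drop them from A, D, E, F.
A has just one choice, so A = Sat.
D must be Fri (only option left). Remove Fri from E, F.
So F = Thu.

Thu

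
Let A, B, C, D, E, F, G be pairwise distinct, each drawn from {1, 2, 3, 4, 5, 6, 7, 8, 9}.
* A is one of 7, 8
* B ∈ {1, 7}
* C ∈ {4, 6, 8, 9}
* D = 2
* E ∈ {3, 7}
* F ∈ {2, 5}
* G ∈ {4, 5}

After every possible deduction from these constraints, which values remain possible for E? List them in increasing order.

3, 7

D's domain is down to {2}, so D = 2. Strike 2 from F.
That leaves F = 5. Eliminate 5 elsewhere: G.
G has just one choice, so G = 4. Remove 4 from C.
No further eliminations apply; E can still be any of 3, 7.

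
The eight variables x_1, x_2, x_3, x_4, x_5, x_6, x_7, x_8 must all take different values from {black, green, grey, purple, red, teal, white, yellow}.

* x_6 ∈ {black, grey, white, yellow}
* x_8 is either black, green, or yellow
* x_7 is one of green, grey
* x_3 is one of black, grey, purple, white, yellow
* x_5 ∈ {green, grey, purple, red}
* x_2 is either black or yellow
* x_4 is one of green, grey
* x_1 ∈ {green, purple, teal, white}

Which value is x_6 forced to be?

white

Among the 8 variables, red fits only x_5 (and all 8 values in {black, green, grey, purple, red, teal, white, yellow} must be used), so x_5 = red.
The 7 still-open variables together cover exactly {black, green, grey, purple, teal, white, yellow} — 7 values for 7 variables — and teal appears only in x_1's list, so x_1 = teal.
The 6 still-open variables together cover exactly {black, green, grey, purple, white, yellow} — 6 values for 6 variables — and purple appears only in x_3's list, so x_3 = purple.
Among the 5 still-open variables, white fits only x_6 (and all 5 values in {black, green, grey, white, yellow} must be used), so x_6 = white.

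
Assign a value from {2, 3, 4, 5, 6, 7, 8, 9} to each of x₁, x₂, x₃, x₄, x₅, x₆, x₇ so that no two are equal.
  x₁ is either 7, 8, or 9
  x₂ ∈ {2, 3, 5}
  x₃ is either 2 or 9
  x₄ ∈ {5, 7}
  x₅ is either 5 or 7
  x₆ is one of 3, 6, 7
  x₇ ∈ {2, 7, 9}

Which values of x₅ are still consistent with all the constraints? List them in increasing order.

The 7 variables draw from only 7 values {2, 3, 5, 6, 7, 8, 9}, so each is used; only x₆ can be 6, hence x₆ = 6.
The 6 still-open variables draw from only 6 values {2, 3, 5, 7, 8, 9}, so each is used; only x₂ can be 3, hence x₂ = 3.
Among the 5 still-open variables, 8 fits only x₁ (and all 5 values in {2, 5, 7, 8, 9} must be used), so x₁ = 8.
x₄ and x₅ share exactly the 2 values {5, 7}; by pigeonhole those values go to them, so strike 5, 7 from x₇.
No further eliminations apply; x₅ can still be any of 5, 7.

5, 7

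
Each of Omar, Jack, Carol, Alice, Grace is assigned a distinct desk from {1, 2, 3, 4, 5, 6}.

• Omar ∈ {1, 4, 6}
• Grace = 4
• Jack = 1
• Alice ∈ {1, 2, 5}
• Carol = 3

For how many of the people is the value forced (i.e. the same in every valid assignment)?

4

Jack has just one choice, so Jack = 1. Eliminate 1 elsewhere: Omar, Alice.
Carol must be 3 (only option left).
Grace must be 4 (only option left). So Omar can't be 4.
Omar must be 6 (only option left).
Determined: Omar=6, Jack=1, Carol=3, Grace=4. The other people each still have more than one consistent value. That makes 4.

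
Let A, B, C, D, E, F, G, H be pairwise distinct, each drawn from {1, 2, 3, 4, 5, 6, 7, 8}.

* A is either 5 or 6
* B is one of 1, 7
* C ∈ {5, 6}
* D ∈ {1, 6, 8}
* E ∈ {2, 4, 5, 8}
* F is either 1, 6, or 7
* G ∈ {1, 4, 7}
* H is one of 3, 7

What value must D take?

8

The 8 variables together cover exactly {1, 2, 3, 4, 5, 6, 7, 8} — 8 values for 8 variables — and 2 appears only in E's list, so E = 2.
The 7 still-open variables draw from only 7 values {1, 3, 4, 5, 6, 7, 8}, so each is used; only H can be 3, hence H = 3.
The 6 still-open variables together cover exactly {1, 4, 5, 6, 7, 8} — 6 values for 6 variables — and 4 appears only in G's list, so G = 4.
The 5 still-open variables together cover exactly {1, 5, 6, 7, 8} — 5 values for 5 variables — and 8 appears only in D's list, so D = 8.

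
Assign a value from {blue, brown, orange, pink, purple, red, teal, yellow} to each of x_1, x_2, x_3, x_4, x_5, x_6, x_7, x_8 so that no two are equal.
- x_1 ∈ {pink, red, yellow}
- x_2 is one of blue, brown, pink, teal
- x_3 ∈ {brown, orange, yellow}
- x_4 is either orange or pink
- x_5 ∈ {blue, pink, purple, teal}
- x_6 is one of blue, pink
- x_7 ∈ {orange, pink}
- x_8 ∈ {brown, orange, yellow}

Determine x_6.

blue

The 8 variables together cover exactly {blue, brown, orange, pink, purple, red, teal, yellow} — 8 values for 8 variables — and purple appears only in x_5's list, so x_5 = purple.
The 7 still-open variables draw from only 7 values {blue, brown, orange, pink, red, teal, yellow}, so each is used; only x_1 can be red, hence x_1 = red.
The 6 still-open variables together cover exactly {blue, brown, orange, pink, teal, yellow} — 6 values for 6 variables — and teal appears only in x_2's list, so x_2 = teal.
The 5 still-open variables draw from only 5 values {blue, brown, orange, pink, yellow}, so each is used; only x_6 can be blue, hence x_6 = blue.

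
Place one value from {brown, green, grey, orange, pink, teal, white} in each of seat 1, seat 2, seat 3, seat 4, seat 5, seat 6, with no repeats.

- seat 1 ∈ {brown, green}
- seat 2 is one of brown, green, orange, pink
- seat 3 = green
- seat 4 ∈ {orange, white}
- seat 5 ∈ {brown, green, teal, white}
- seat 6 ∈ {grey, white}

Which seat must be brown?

seat 1

seat 3 has just one choice, so seat 3 = green. Remove green from seat 1, seat 2, seat 5.
So brown goes to seat 1.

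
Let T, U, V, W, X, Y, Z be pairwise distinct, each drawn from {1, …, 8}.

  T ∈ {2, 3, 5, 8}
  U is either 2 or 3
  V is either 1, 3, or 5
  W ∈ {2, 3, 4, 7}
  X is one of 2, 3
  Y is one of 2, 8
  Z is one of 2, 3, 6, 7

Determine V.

1

U and X between them cover only {2, 3} — a naked pair. Remove those values from T, V, W, Y, Z.
Y's domain is down to {8}, so Y = 8. So T can't be 8.
That leaves T = 5. So V can't be 5.
So V = 1.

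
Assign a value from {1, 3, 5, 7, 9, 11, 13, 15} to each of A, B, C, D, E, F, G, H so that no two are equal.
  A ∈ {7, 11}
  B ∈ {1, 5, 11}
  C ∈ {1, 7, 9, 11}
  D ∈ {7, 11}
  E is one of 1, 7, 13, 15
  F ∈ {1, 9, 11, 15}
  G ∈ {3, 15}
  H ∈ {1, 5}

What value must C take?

The 8 variables draw from only 8 values {1, 3, 5, 7, 9, 11, 13, 15}, so each is used; only G can be 3, hence G = 3.
The 7 still-open variables together cover exactly {1, 5, 7, 9, 11, 13, 15} — 7 values for 7 variables — and 13 appears only in E's list, so E = 13.
The 6 still-open variables together cover exactly {1, 5, 7, 9, 11, 15} — 6 values for 6 variables — and 15 appears only in F's list, so F = 15.
Among the 5 still-open variables, 9 fits only C (and all 5 values in {1, 5, 7, 9, 11} must be used), so C = 9.

9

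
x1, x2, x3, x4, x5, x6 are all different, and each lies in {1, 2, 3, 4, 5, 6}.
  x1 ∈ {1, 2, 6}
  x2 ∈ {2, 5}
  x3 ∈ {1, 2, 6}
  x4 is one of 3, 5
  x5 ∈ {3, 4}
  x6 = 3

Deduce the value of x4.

5

x6 must be 3 (only option left). Remove 3 from x4, x5.
So x4 = 5.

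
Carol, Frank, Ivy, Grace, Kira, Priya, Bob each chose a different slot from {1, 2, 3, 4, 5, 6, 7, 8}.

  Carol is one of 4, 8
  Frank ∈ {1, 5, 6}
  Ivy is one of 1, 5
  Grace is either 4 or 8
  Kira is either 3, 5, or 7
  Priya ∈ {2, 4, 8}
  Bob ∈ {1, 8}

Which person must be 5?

Ivy

The 2 variables Carol and Grace are confined to {4, 8}, which locks those values in; drop them from Priya, Bob.
Priya's domain is down to {2}, so Priya = 2.
Bob has just one choice, so Bob = 1. Strike 1 from Frank, Ivy.
So 5 goes to Ivy.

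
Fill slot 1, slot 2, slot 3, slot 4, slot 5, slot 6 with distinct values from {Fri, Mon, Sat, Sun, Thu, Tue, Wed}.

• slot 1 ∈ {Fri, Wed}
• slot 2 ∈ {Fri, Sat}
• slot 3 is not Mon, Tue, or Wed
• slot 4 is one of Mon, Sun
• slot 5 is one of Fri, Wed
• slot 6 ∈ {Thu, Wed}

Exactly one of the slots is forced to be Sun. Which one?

The 6 variables together cover exactly {Fri, Mon, Sat, Sun, Thu, Wed} — 6 values for 6 variables — and Mon appears only in slot 4's list, so slot 4 = Mon.
The 5 still-open variables draw from only 5 values {Fri, Sat, Sun, Thu, Wed}, so each is used; only slot 3 can be Sun, hence slot 3 = Sun.

slot 3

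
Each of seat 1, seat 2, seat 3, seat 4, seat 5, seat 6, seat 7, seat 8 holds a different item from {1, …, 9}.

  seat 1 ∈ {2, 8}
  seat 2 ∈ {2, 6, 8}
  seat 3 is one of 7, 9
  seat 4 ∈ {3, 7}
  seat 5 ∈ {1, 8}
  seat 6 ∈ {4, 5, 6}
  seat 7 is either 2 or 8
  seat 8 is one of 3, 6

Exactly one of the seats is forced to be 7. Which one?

seat 4

seat 1 and seat 7 share exactly the 2 values {2, 8}; by pigeonhole those values go to them, so strike 2, 8 from seat 2, seat 5.
seat 2 has just one choice, so seat 2 = 6. So seat 6, seat 8 can't be 6.
That leaves seat 5 = 1.
seat 8 must be 3 (only option left). Remove 3 from seat 4.
So 7 goes to seat 4.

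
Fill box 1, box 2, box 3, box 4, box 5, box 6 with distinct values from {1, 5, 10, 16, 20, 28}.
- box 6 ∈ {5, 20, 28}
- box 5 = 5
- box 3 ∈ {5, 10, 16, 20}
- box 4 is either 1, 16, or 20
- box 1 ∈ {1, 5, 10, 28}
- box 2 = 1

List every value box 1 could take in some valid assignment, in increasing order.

box 2 must be 1 (only option left). Strike 1 from box 1, box 4.
box 5's domain is down to {5}, so box 5 = 5. Eliminate 5 elsewhere: box 1, box 3, box 6.
No further eliminations apply; box 1 can still be any of 10, 28.

10, 28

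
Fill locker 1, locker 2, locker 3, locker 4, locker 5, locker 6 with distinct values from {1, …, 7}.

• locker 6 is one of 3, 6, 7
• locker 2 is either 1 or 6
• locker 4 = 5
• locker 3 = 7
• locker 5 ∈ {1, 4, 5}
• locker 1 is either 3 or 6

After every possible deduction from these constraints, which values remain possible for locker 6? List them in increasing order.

locker 3's domain is down to {7}, so locker 3 = 7. Remove 7 from locker 6.
locker 4 has just one choice, so locker 4 = 5. Remove 5 from locker 5.
The 4 still-open variables together cover exactly {1, 3, 4, 6} — 4 values for 4 variables — and 4 appears only in locker 5's list, so locker 5 = 4.
The 3 still-open variables together cover exactly {1, 3, 6} — 3 values for 3 variables — and 1 appears only in locker 2's list, so locker 2 = 1.
No further eliminations apply; locker 6 can still be any of 3, 6.

3, 6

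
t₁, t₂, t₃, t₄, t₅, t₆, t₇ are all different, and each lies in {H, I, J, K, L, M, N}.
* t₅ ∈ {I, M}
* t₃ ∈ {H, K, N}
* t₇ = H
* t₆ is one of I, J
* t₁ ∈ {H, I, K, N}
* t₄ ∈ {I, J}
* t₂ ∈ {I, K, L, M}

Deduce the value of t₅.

t₇ must be H (only option left). Strike H from t₁, t₃.
The 6 still-open variables draw from only 6 values {I, J, K, L, M, N}, so each is used; only t₂ can be L, hence t₂ = L.
The 5 still-open variables together cover exactly {I, J, K, M, N} — 5 values for 5 variables — and M appears only in t₅'s list, so t₅ = M.

M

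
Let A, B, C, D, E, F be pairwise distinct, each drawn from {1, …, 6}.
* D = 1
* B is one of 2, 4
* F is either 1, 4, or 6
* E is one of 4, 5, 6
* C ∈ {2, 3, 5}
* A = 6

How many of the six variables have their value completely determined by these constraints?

6

A must be 6 (only option left). Remove 6 from E, F.
D has just one choice, so D = 1. Remove 1 from F.
F's domain is down to {4}, so F = 4. So B, E can't be 4.
B has just one choice, so B = 2. Eliminate 2 elsewhere: C.
E has just one choice, so E = 5. So C can't be 5.
C's domain is down to {3}, so C = 3.
Every variable is fixed: A=6, B=2, C=3, D=1, E=5, F=4. That makes 6.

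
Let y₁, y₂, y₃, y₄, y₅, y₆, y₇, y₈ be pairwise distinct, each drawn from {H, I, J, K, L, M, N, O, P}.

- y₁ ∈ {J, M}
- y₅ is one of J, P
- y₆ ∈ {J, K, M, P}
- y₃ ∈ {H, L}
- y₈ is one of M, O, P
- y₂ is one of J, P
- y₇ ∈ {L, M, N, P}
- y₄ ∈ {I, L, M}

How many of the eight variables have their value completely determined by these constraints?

3

y₂ and y₅ between them cover only {J, P} — a naked pair. Remove those values from y₁, y₆, y₇, y₈.
That leaves y₁ = M. Eliminate M elsewhere: y₄, y₆, y₇, y₈.
y₆'s domain is down to {K}, so y₆ = K.
y₈ must be O (only option left).
Determined: y₁=M, y₆=K, y₈=O. The other variables each still have more than one consistent value. That makes 3.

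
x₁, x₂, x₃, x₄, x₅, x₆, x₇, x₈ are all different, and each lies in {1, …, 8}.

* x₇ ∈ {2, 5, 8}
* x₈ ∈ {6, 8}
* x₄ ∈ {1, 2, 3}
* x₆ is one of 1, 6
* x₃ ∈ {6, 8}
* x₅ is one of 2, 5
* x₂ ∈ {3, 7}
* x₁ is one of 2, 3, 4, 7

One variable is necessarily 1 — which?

The 8 variables draw from only 8 values {1, 2, 3, 4, 5, 6, 7, 8}, so each is used; only x₁ can be 4, hence x₁ = 4.
The 7 still-open variables together cover exactly {1, 2, 3, 5, 6, 7, 8} — 7 values for 7 variables — and 7 appears only in x₂'s list, so x₂ = 7.
The 6 still-open variables draw from only 6 values {1, 2, 3, 5, 6, 8}, so each is used; only x₄ can be 3, hence x₄ = 3.
The 5 still-open variables together cover exactly {1, 2, 5, 6, 8} — 5 values for 5 variables — and 1 appears only in x₆'s list, so x₆ = 1.

x₆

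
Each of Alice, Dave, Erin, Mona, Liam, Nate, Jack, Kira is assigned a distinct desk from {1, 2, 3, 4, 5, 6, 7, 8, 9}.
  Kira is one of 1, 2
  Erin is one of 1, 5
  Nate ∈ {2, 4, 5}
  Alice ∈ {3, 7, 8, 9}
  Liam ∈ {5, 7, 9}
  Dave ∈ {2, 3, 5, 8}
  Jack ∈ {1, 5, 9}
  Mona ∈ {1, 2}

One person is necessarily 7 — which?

The 8 variables together cover exactly {1, 2, 3, 4, 5, 7, 8, 9} — 8 values for 8 variables — and 4 appears only in Nate's list, so Nate = 4.
The 2 variables Mona and Kira are confined to {1, 2}, which locks those values in; drop them from Dave, Erin, Jack.
That leaves Erin = 5. Remove 5 from Dave, Liam, Jack.
Jack must be 9 (only option left). Remove 9 from Alice, Liam.
So 7 goes to Liam.

Liam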